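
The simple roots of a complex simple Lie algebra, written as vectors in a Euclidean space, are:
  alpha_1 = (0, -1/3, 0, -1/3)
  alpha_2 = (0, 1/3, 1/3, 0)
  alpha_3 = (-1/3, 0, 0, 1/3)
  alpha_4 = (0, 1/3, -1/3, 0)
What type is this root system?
Compute the Cartan integers a_ij = 2(alpha_i, alpha_j)/(alpha_j, alpha_j); the resulting 4x4 Cartan matrix is
[[2, -1, -1, -1], [-1, 2, 0, 0], [-1, 0, 2, 0], [-1, 0, 0, 2]].
All simple roots have the same length, so the diagram is simply laced. The associated Dynkin diagram is a chain of 2 nodes with a fork of two nodes at one end (D_4), so the type is D_4 (the algebra so(8)).

type D_4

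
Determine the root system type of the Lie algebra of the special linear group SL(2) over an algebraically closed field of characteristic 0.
type A_1

This is sl(2), which has dimension 2^2 - 1 = 3 and rank 2 - 1 = 1 (a Cartan subalgebra is the diagonal traceless matrices). In the classification of classical Lie algebras, the special linear algebra sl(n+1) has type A_n; here n = 1, so the Dynkin diagram is a chain of 1 nodes with single edges (A_1). Hence the type is A_1.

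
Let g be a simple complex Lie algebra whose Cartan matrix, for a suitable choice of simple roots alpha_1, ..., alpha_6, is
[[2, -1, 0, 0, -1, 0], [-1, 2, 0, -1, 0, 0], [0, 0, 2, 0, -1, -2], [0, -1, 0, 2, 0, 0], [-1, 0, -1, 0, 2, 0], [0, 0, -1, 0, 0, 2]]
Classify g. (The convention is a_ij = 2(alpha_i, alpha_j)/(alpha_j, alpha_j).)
The matrix has rank 6 with 2's on the diagonal. Reading the off-diagonal entries as Dynkin edges (a single edge where a_ij = a_ji = -1; a double or triple edge where a_ij * a_ji = 2 or 3), the diagram is a chain of 6 nodes with a double edge at one end; the terminal node there is the unique short simple root (B_6). One simple-root ordering that puts it in standard form is (alpha_4, alpha_2, alpha_1, alpha_5, alpha_3, alpha_6). So the algebra is type B_6, i.e. so(13).

B_6 (so(13))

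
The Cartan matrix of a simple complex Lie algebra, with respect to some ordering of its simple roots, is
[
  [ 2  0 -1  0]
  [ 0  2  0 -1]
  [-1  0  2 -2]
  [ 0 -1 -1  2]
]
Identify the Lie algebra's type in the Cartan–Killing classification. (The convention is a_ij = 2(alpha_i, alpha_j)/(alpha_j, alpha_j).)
The matrix has rank 4 with 2's on the diagonal. Reading the off-diagonal entries as Dynkin edges (a single edge where a_ij = a_ji = -1; a double or triple edge where a_ij * a_ji = 2 or 3), the diagram is a chain of 4 nodes with a double edge between the middle two (F_4). One simple-root ordering that puts it in standard form is (alpha_1, alpha_3, alpha_4, alpha_2). So the algebra is type F_4.

F_4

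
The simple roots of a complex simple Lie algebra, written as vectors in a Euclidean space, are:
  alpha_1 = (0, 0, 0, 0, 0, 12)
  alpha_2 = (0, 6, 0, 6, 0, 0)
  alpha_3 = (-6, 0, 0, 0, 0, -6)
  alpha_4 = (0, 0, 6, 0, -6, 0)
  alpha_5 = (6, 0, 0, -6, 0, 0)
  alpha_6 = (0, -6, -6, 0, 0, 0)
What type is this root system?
Compute the Cartan integers a_ij = 2(alpha_i, alpha_j)/(alpha_j, alpha_j); the resulting 6x6 Cartan matrix is
[[2, 0, -2, 0, 0, 0], [0, 2, 0, 0, -1, -1], [-1, 0, 2, 0, -1, 0], [0, 0, 0, 2, 0, -1], [0, -1, -1, 0, 2, 0], [0, -1, 0, -1, 0, 2]].
The roots have two lengths (squared-length ratio 2:1); the short ones are alpha_{2,3,4,5,6}. The associated Dynkin diagram is a chain of 6 nodes with a double edge at one end; the terminal node there is the unique long simple root (C_6), so the type is C_6 (the algebra sp(12)).

C_6 (sp(12))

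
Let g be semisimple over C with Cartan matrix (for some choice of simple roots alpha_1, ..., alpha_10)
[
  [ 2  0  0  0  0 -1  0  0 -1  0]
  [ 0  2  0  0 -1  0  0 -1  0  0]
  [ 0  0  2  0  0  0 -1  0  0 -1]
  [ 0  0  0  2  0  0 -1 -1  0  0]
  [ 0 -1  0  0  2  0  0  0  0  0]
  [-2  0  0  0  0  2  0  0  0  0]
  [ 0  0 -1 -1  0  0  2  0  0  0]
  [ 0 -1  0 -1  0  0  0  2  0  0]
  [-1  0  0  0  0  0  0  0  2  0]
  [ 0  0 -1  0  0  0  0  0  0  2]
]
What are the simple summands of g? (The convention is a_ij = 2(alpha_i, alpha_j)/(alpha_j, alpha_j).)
A7 + C3

The diagram associated to this matrix has two connected components: the simple roots {alpha_2, alpha_3, alpha_4, alpha_5, alpha_7, alpha_8, alpha_10} form a chain of 7 nodes with single edges (A_7), and {alpha_1, alpha_6, alpha_9} form a chain of 3 nodes with a double edge at one end; the terminal node there is the unique long simple root (C_3). A semisimple Lie algebra decomposes uniquely as the direct sum of simple ideals, one per connected component of its Dynkin diagram, so g ≅ A_7 ⊕ C_3 (dimension 63 + 21 = 84).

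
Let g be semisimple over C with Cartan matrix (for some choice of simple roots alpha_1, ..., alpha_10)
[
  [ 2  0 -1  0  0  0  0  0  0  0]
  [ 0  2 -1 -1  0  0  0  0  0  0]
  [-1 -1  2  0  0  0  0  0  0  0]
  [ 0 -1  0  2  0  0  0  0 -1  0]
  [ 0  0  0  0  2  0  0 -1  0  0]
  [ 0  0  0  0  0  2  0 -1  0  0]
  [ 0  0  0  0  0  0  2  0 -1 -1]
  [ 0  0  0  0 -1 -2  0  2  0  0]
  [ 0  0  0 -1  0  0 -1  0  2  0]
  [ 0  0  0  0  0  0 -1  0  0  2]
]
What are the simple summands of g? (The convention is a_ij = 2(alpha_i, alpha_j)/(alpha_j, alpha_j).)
The diagram associated to this matrix has two connected components: the simple roots {alpha_1, alpha_2, alpha_3, alpha_4, alpha_7, alpha_9, alpha_10} form a chain of 7 nodes with single edges (A_7), and {alpha_5, alpha_6, alpha_8} form a chain of 3 nodes with a double edge at one end; the terminal node there is the unique short simple root (B_3). A semisimple Lie algebra decomposes uniquely as the direct sum of simple ideals, one per connected component of its Dynkin diagram, so g ≅ A_7 ⊕ B_3 (dimension 63 + 21 = 84).

A_7 (sl(8)) + B_3 (so(7))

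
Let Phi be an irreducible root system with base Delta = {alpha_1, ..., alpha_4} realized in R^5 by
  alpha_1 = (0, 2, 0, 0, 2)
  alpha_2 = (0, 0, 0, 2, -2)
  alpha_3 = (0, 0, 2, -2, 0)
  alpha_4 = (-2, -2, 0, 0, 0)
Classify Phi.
A_4

Compute the Cartan integers a_ij = 2(alpha_i, alpha_j)/(alpha_j, alpha_j); the resulting 4x4 Cartan matrix is
[[2, -1, 0, -1], [-1, 2, -1, 0], [0, -1, 2, 0], [-1, 0, 0, 2]].
All simple roots have the same length, so the diagram is simply laced. The associated Dynkin diagram is a chain of 4 nodes with single edges (A_4), so the type is A_4 (the algebra sl(5)).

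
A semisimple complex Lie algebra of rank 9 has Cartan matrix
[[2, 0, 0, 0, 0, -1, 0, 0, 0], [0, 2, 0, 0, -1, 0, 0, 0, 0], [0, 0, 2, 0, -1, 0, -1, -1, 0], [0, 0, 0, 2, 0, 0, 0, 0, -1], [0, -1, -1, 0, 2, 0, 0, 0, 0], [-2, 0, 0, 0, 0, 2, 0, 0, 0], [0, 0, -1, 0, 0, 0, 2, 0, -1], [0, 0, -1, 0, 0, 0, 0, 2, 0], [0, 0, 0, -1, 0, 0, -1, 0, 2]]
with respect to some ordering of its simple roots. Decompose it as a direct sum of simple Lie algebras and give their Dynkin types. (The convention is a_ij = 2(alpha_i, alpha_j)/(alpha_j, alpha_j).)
B_2 + E_7

The diagram associated to this matrix has two connected components: the simple roots {alpha_1, alpha_6} form a chain of 2 nodes with a double edge at one end; the terminal node there is the unique short simple root (B_2), and {alpha_2, alpha_3, alpha_4, alpha_5, alpha_7, alpha_8, alpha_9} form a chain of 6 nodes with one extra node attached to the third node from one end (E_7). A semisimple Lie algebra decomposes uniquely as the direct sum of simple ideals, one per connected component of its Dynkin diagram, so g ≅ B_2 ⊕ E_7 (dimension 10 + 133 = 143).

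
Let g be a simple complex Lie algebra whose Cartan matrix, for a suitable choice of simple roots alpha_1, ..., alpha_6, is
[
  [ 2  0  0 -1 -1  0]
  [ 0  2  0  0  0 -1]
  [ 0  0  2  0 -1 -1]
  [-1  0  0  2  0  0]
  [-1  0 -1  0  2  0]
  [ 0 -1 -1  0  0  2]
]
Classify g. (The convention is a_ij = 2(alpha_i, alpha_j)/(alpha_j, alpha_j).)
The matrix has rank 6 with 2's on the diagonal. Reading the off-diagonal entries as Dynkin edges (a single edge where a_ij = a_ji = -1; a double or triple edge where a_ij * a_ji = 2 or 3), the diagram is a chain of 6 nodes with single edges (A_6). One simple-root ordering that puts it in standard form is (alpha_2, alpha_6, alpha_3, alpha_5, alpha_1, alpha_4). So the algebra is type A_6, i.e. sl(7).

A_6 (sl(7))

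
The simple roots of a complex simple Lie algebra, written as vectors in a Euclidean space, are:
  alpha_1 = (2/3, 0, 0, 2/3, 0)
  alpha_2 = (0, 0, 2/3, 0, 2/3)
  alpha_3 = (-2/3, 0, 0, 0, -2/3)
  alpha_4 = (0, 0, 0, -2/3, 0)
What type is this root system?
Compute the Cartan integers a_ij = 2(alpha_i, alpha_j)/(alpha_j, alpha_j); the resulting 4x4 Cartan matrix is
[[2, 0, -1, -2], [0, 2, -1, 0], [-1, -1, 2, 0], [-1, 0, 0, 2]].
The roots have two lengths (squared-length ratio 2:1); the short ones are alpha_{4}. The associated Dynkin diagram is a chain of 4 nodes with a double edge at one end; the terminal node there is the unique short simple root (B_4), so the type is B_4 (the algebra so(9)).

B4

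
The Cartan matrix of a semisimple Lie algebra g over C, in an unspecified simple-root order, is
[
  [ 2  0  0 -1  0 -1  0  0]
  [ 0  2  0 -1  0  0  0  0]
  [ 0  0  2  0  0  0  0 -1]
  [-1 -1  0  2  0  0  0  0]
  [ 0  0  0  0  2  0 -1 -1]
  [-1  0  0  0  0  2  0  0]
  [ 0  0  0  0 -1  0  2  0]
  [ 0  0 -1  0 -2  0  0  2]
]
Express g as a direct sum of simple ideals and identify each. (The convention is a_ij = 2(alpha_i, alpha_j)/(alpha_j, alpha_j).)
A_4 ⊕ F_4

The diagram associated to this matrix has two connected components: the simple roots {alpha_1, alpha_2, alpha_4, alpha_6} form a chain of 4 nodes with single edges (A_4), and {alpha_3, alpha_5, alpha_7, alpha_8} form a chain of 4 nodes with a double edge between the middle two (F_4). A semisimple Lie algebra decomposes uniquely as the direct sum of simple ideals, one per connected component of its Dynkin diagram, so g ≅ A_4 ⊕ F_4 (dimension 24 + 52 = 76).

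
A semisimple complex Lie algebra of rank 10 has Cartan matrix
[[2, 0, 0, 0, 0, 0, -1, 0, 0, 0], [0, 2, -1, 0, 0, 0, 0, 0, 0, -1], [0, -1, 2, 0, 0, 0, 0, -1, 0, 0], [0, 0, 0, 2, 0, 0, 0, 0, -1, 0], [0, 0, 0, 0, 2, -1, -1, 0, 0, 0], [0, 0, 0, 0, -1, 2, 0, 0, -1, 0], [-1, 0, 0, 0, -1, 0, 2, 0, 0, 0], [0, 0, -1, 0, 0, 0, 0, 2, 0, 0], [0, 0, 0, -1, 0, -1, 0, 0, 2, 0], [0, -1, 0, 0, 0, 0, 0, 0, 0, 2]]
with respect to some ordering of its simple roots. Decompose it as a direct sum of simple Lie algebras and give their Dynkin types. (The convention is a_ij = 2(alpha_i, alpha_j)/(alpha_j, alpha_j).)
A_4 (sl(5)) ⊕ A_6 (sl(7))

The diagram associated to this matrix has two connected components: the simple roots {alpha_2, alpha_3, alpha_8, alpha_10} form a chain of 4 nodes with single edges (A_4), and {alpha_1, alpha_4, alpha_5, alpha_6, alpha_7, alpha_9} form a chain of 6 nodes with single edges (A_6). A semisimple Lie algebra decomposes uniquely as the direct sum of simple ideals, one per connected component of its Dynkin diagram, so g ≅ A_4 ⊕ A_6 (dimension 24 + 48 = 72).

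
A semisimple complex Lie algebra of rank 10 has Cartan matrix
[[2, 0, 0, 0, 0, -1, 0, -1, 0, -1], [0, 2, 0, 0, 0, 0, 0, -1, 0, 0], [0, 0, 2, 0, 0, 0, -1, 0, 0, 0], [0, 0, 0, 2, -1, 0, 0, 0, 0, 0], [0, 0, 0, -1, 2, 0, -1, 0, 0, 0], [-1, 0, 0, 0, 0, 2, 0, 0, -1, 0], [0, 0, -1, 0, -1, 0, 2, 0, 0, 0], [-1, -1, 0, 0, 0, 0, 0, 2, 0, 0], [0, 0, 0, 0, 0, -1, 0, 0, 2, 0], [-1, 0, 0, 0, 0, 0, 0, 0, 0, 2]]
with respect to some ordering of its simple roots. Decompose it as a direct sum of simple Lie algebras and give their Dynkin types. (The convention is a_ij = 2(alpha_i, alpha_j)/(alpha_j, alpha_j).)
A_4 ⊕ E_6

The diagram associated to this matrix has two connected components: the simple roots {alpha_3, alpha_4, alpha_5, alpha_7} form a chain of 4 nodes with single edges (A_4), and {alpha_1, alpha_2, alpha_6, alpha_8, alpha_9, alpha_10} form a chain of 5 nodes with one extra node attached to the third node from one end (E_6). A semisimple Lie algebra decomposes uniquely as the direct sum of simple ideals, one per connected component of its Dynkin diagram, so g ≅ A_4 ⊕ E_6 (dimension 24 + 78 = 102).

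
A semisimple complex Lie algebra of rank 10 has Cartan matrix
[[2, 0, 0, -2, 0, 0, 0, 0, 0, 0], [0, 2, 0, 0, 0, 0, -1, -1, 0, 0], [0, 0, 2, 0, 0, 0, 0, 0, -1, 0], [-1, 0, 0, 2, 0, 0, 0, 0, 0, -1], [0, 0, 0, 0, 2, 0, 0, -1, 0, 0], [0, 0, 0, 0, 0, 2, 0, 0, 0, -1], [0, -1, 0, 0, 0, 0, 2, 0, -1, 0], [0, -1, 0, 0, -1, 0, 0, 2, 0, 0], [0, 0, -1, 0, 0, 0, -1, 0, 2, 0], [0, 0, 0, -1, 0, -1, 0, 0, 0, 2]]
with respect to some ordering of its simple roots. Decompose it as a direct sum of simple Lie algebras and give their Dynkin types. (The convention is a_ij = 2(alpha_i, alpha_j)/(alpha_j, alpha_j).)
The diagram associated to this matrix has two connected components: the simple roots {alpha_2, alpha_3, alpha_5, alpha_7, alpha_8, alpha_9} form a chain of 6 nodes with single edges (A_6), and {alpha_1, alpha_4, alpha_6, alpha_10} form a chain of 4 nodes with a double edge at one end; the terminal node there is the unique long simple root (C_4). A semisimple Lie algebra decomposes uniquely as the direct sum of simple ideals, one per connected component of its Dynkin diagram, so g ≅ A_6 ⊕ C_4 (dimension 48 + 36 = 84).

A_6 (sl(7)) ⊕ C_4 (sp(8))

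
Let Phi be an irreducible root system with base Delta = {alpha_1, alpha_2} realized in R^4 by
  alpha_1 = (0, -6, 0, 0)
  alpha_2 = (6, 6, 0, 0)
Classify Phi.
Compute the Cartan integers a_ij = 2(alpha_i, alpha_j)/(alpha_j, alpha_j); the resulting 2x2 Cartan matrix is
[[2, -1], [-2, 2]].
The roots have two lengths (squared-length ratio 2:1); the short ones are alpha_{1}. The associated Dynkin diagram is a chain of 2 nodes with a double edge at one end; the terminal node there is the unique short simple root (B_2), so the type is B_2 (the algebra so(5)).

type B_2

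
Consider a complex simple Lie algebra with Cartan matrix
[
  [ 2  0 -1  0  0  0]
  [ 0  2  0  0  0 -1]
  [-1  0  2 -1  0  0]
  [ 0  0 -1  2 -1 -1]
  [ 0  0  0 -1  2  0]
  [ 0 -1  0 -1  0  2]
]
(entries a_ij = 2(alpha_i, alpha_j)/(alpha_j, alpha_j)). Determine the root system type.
The matrix has rank 6 with 2's on the diagonal. Reading the off-diagonal entries as Dynkin edges (a single edge where a_ij = a_ji = -1; a double or triple edge where a_ij * a_ji = 2 or 3), the diagram is a chain of 5 nodes with one extra node attached to the third node from one end (E_6). One simple-root ordering that puts it in standard form is (alpha_1, alpha_5, alpha_3, alpha_4, alpha_6, alpha_2). So the algebra is type E_6.

type E_6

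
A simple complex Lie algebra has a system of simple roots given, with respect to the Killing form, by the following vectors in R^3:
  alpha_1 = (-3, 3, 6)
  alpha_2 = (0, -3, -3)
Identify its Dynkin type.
Compute the Cartan integers a_ij = 2(alpha_i, alpha_j)/(alpha_j, alpha_j); the resulting 2x2 Cartan matrix is
[[2, -3], [-1, 2]].
The roots have two lengths (squared-length ratio 3:1); the short ones are alpha_{2}. The associated Dynkin diagram is two nodes joined by a triple edge (G_2), so the type is G_2.

G_2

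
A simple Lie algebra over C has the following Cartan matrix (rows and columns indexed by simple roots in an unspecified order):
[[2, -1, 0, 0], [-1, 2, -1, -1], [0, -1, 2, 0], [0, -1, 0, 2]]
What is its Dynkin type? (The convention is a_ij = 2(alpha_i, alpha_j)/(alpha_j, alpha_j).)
type D_4

The matrix has rank 4 with 2's on the diagonal. Reading the off-diagonal entries as Dynkin edges (a single edge where a_ij = a_ji = -1; a double or triple edge where a_ij * a_ji = 2 or 3), the diagram is a chain of 2 nodes with a fork of two nodes at one end (D_4). One simple-root ordering that puts it in standard form is (alpha_1, alpha_2, alpha_4, alpha_3). So the algebra is type D_4, i.e. so(8).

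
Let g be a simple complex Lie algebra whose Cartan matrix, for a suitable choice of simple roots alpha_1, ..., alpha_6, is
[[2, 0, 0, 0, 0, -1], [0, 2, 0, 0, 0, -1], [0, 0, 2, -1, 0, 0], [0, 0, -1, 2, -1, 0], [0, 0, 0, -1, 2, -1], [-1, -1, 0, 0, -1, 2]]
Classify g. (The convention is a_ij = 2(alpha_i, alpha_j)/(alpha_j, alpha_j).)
The matrix has rank 6 with 2's on the diagonal. Reading the off-diagonal entries as Dynkin edges (a single edge where a_ij = a_ji = -1; a double or triple edge where a_ij * a_ji = 2 or 3), the diagram is a chain of 4 nodes with a fork of two nodes at one end (D_6). One simple-root ordering that puts it in standard form is (alpha_3, alpha_4, alpha_5, alpha_6, alpha_2, alpha_1). So the algebra is type D_6, i.e. so(12).

D_6 (so(12))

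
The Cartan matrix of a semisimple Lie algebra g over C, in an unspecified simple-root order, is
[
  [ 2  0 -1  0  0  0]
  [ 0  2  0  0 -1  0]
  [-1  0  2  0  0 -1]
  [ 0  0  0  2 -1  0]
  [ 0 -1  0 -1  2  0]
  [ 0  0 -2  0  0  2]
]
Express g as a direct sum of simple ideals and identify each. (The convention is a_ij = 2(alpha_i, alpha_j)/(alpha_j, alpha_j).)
A_3 + C_3

The diagram associated to this matrix has two connected components: the simple roots {alpha_2, alpha_4, alpha_5} form a chain of 3 nodes with single edges (A_3), and {alpha_1, alpha_3, alpha_6} form a chain of 3 nodes with a double edge at one end; the terminal node there is the unique long simple root (C_3). A semisimple Lie algebra decomposes uniquely as the direct sum of simple ideals, one per connected component of its Dynkin diagram, so g ≅ A_3 ⊕ C_3 (dimension 15 + 21 = 36).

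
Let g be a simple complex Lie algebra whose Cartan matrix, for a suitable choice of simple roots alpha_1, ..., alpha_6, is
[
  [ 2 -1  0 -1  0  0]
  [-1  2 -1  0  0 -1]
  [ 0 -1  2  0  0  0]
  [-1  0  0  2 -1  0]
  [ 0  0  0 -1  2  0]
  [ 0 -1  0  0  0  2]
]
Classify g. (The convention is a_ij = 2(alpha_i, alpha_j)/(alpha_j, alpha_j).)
D_6 (so(12))

The matrix has rank 6 with 2's on the diagonal. Reading the off-diagonal entries as Dynkin edges (a single edge where a_ij = a_ji = -1; a double or triple edge where a_ij * a_ji = 2 or 3), the diagram is a chain of 4 nodes with a fork of two nodes at one end (D_6). One simple-root ordering that puts it in standard form is (alpha_5, alpha_4, alpha_1, alpha_2, alpha_6, alpha_3). So the algebra is type D_6, i.e. so(12).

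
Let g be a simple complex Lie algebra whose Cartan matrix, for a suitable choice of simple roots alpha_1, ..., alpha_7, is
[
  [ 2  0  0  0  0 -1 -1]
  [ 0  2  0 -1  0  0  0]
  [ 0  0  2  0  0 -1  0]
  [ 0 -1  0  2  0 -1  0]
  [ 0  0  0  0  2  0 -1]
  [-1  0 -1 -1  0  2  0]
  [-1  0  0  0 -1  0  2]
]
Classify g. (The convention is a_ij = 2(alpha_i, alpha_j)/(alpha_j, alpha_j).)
E_7

The matrix has rank 7 with 2's on the diagonal. Reading the off-diagonal entries as Dynkin edges (a single edge where a_ij = a_ji = -1; a double or triple edge where a_ij * a_ji = 2 or 3), the diagram is a chain of 6 nodes with one extra node attached to the third node from one end (E_7). One simple-root ordering that puts it in standard form is (alpha_2, alpha_3, alpha_4, alpha_6, alpha_1, alpha_7, alpha_5). So the algebra is type E_7.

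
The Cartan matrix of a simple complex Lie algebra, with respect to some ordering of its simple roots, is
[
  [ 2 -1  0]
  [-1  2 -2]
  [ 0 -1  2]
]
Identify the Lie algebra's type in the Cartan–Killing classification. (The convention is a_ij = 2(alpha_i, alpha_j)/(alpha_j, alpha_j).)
B_3 (so(7))

The matrix has rank 3 with 2's on the diagonal. Reading the off-diagonal entries as Dynkin edges (a single edge where a_ij = a_ji = -1; a double or triple edge where a_ij * a_ji = 2 or 3), the diagram is a chain of 3 nodes with a double edge at one end; the terminal node there is the unique short simple root (B_3). One simple-root ordering that puts it in standard form is (alpha_1, alpha_2, alpha_3). So the algebra is type B_3, i.e. so(7).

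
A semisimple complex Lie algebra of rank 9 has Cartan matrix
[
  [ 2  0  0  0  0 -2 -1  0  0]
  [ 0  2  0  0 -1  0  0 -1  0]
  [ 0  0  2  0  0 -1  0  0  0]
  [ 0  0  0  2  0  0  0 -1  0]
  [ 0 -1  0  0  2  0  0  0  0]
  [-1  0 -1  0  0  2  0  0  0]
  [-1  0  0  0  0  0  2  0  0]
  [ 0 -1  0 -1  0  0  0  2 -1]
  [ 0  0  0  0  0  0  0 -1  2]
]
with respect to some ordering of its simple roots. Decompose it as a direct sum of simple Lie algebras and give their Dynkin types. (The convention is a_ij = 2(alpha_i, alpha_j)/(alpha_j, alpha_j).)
The diagram associated to this matrix has two connected components: the simple roots {alpha_2, alpha_4, alpha_5, alpha_8, alpha_9} form a chain of 3 nodes with a fork of two nodes at one end (D_5), and {alpha_1, alpha_3, alpha_6, alpha_7} form a chain of 4 nodes with a double edge between the middle two (F_4). A semisimple Lie algebra decomposes uniquely as the direct sum of simple ideals, one per connected component of its Dynkin diagram, so g ≅ D_5 ⊕ F_4 (dimension 45 + 52 = 97).

D5 + F4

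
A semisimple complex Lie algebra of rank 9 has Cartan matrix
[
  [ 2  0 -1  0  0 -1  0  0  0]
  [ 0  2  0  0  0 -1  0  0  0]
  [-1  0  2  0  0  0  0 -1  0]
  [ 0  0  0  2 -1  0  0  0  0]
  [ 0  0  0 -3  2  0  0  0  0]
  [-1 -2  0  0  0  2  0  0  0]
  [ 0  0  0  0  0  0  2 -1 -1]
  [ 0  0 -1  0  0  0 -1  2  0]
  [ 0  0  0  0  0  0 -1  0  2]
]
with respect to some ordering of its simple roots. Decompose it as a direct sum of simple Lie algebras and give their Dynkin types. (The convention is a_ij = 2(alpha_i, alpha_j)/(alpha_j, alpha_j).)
B_7 (so(15)) ⊕ G_2

The diagram associated to this matrix has two connected components: the simple roots {alpha_1, alpha_2, alpha_3, alpha_6, alpha_7, alpha_8, alpha_9} form a chain of 7 nodes with a double edge at one end; the terminal node there is the unique short simple root (B_7), and {alpha_4, alpha_5} form two nodes joined by a triple edge (G_2). A semisimple Lie algebra decomposes uniquely as the direct sum of simple ideals, one per connected component of its Dynkin diagram, so g ≅ B_7 ⊕ G_2 (dimension 105 + 14 = 119).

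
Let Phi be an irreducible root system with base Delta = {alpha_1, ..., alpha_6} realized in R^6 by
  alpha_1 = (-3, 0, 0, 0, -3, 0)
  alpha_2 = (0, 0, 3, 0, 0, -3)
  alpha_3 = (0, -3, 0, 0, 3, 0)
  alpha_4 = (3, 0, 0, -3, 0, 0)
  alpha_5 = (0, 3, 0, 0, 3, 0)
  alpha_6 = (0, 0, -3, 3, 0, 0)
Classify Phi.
type D_6

Compute the Cartan integers a_ij = 2(alpha_i, alpha_j)/(alpha_j, alpha_j); the resulting 6x6 Cartan matrix is
[[2, 0, -1, -1, -1, 0], [0, 2, 0, 0, 0, -1], [-1, 0, 2, 0, 0, 0], [-1, 0, 0, 2, 0, -1], [-1, 0, 0, 0, 2, 0], [0, -1, 0, -1, 0, 2]].
All simple roots have the same length, so the diagram is simply laced. The associated Dynkin diagram is a chain of 4 nodes with a fork of two nodes at one end (D_6), so the type is D_6 (the algebra so(12)).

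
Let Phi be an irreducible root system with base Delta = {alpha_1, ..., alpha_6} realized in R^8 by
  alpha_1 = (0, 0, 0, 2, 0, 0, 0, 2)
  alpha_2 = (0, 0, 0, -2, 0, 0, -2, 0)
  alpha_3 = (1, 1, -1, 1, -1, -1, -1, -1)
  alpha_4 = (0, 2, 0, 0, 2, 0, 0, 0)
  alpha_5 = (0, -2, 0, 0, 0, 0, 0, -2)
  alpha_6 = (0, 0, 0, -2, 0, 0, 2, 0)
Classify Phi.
E_6

Compute the Cartan integers a_ij = 2(alpha_i, alpha_j)/(alpha_j, alpha_j); the resulting 6x6 Cartan matrix is
[[2, -1, 0, 0, -1, -1], [-1, 2, 0, 0, 0, 0], [0, 0, 2, 0, 0, -1], [0, 0, 0, 2, -1, 0], [-1, 0, 0, -1, 2, 0], [-1, 0, -1, 0, 0, 2]].
All simple roots have the same length, so the diagram is simply laced. The associated Dynkin diagram is a chain of 5 nodes with one extra node attached to the third node from one end (E_6), so the type is E_6.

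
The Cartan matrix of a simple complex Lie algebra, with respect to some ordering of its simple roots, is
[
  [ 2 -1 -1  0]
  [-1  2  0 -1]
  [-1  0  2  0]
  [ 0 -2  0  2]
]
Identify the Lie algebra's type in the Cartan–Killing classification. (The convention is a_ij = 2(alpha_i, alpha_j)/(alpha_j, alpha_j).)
C_4 (sp(8))

The matrix has rank 4 with 2's on the diagonal. Reading the off-diagonal entries as Dynkin edges (a single edge where a_ij = a_ji = -1; a double or triple edge where a_ij * a_ji = 2 or 3), the diagram is a chain of 4 nodes with a double edge at one end; the terminal node there is the unique long simple root (C_4). One simple-root ordering that puts it in standard form is (alpha_3, alpha_1, alpha_2, alpha_4). So the algebra is type C_4, i.e. sp(8).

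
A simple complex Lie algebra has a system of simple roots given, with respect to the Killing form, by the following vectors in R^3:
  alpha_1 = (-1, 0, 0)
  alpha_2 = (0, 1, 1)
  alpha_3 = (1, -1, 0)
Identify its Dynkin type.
Compute the Cartan integers a_ij = 2(alpha_i, alpha_j)/(alpha_j, alpha_j); the resulting 3x3 Cartan matrix is
[[2, 0, -1], [0, 2, -1], [-2, -1, 2]].
The roots have two lengths (squared-length ratio 2:1); the short ones are alpha_{1}. The associated Dynkin diagram is a chain of 3 nodes with a double edge at one end; the terminal node there is the unique short simple root (B_3), so the type is B_3 (the algebra so(7)).

B_3 (so(7))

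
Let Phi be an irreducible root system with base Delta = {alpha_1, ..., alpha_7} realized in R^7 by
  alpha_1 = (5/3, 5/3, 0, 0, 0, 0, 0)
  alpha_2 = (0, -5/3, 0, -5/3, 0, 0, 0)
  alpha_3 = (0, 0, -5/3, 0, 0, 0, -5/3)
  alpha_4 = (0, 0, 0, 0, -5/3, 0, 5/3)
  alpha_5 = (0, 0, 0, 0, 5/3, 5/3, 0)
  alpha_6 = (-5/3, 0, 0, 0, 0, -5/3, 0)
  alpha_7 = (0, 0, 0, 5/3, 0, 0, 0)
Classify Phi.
Compute the Cartan integers a_ij = 2(alpha_i, alpha_j)/(alpha_j, alpha_j); the resulting 7x7 Cartan matrix is
[[2, -1, 0, 0, 0, -1, 0], [-1, 2, 0, 0, 0, 0, -2], [0, 0, 2, -1, 0, 0, 0], [0, 0, -1, 2, -1, 0, 0], [0, 0, 0, -1, 2, -1, 0], [-1, 0, 0, 0, -1, 2, 0], [0, -1, 0, 0, 0, 0, 2]].
The roots have two lengths (squared-length ratio 2:1); the short ones are alpha_{7}. The associated Dynkin diagram is a chain of 7 nodes with a double edge at one end; the terminal node there is the unique short simple root (B_7), so the type is B_7 (the algebra so(15)).

B_7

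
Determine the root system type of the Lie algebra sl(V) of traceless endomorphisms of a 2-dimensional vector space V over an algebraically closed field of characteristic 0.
This is sl(2), which has dimension 2^2 - 1 = 3 and rank 2 - 1 = 1 (a Cartan subalgebra is the diagonal traceless matrices). In the classification of classical Lie algebras, the special linear algebra sl(n+1) has type A_n; here n = 1, so the Dynkin diagram is a chain of 1 nodes with single edges (A_1). Hence the type is A_1.

type A_1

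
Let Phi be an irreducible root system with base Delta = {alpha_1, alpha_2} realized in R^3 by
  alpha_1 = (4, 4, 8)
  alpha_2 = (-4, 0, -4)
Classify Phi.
type G_2

Compute the Cartan integers a_ij = 2(alpha_i, alpha_j)/(alpha_j, alpha_j); the resulting 2x2 Cartan matrix is
[[2, -3], [-1, 2]].
The roots have two lengths (squared-length ratio 3:1); the short ones are alpha_{2}. The associated Dynkin diagram is two nodes joined by a triple edge (G_2), so the type is G_2.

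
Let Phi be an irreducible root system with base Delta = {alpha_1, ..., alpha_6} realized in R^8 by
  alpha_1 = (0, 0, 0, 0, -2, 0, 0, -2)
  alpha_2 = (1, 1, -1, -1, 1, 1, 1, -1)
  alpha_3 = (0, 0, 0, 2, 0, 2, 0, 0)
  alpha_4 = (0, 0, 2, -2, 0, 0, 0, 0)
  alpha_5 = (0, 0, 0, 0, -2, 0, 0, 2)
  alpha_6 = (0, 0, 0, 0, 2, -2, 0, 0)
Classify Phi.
E6

Compute the Cartan integers a_ij = 2(alpha_i, alpha_j)/(alpha_j, alpha_j); the resulting 6x6 Cartan matrix is
[[2, 0, 0, 0, 0, -1], [0, 2, 0, 0, -1, 0], [0, 0, 2, -1, 0, -1], [0, 0, -1, 2, 0, 0], [0, -1, 0, 0, 2, -1], [-1, 0, -1, 0, -1, 2]].
All simple roots have the same length, so the diagram is simply laced. The associated Dynkin diagram is a chain of 5 nodes with one extra node attached to the third node from one end (E_6), so the type is E_6.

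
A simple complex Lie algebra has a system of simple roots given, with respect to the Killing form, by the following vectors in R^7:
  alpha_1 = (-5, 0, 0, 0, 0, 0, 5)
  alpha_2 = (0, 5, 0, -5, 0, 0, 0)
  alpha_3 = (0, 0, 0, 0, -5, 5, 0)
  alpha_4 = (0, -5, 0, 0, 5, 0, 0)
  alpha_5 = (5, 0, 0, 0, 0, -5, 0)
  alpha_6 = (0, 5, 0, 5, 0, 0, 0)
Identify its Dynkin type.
Compute the Cartan integers a_ij = 2(alpha_i, alpha_j)/(alpha_j, alpha_j); the resulting 6x6 Cartan matrix is
[[2, 0, 0, 0, -1, 0], [0, 2, 0, -1, 0, 0], [0, 0, 2, -1, -1, 0], [0, -1, -1, 2, 0, -1], [-1, 0, -1, 0, 2, 0], [0, 0, 0, -1, 0, 2]].
All simple roots have the same length, so the diagram is simply laced. The associated Dynkin diagram is a chain of 4 nodes with a fork of two nodes at one end (D_6), so the type is D_6 (the algebra so(12)).

D_6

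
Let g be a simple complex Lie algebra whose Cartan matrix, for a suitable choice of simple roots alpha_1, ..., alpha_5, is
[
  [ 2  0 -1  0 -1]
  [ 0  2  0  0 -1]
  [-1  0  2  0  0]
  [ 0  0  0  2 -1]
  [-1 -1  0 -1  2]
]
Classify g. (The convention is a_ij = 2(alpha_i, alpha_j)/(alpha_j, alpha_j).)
The matrix has rank 5 with 2's on the diagonal. Reading the off-diagonal entries as Dynkin edges (a single edge where a_ij = a_ji = -1; a double or triple edge where a_ij * a_ji = 2 or 3), the diagram is a chain of 3 nodes with a fork of two nodes at one end (D_5). One simple-root ordering that puts it in standard form is (alpha_3, alpha_1, alpha_5, alpha_2, alpha_4). So the algebra is type D_5, i.e. so(10).

D_5 (so(10))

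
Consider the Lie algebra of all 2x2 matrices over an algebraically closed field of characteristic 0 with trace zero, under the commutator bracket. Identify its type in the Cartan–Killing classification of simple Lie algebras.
This is sl(2), which has dimension 2^2 - 1 = 3 and rank 2 - 1 = 1 (a Cartan subalgebra is the diagonal traceless matrices). In the classification of classical Lie algebras, the special linear algebra sl(n+1) has type A_n; here n = 1, so the Dynkin diagram is a chain of 1 nodes with single edges (A_1). Hence the type is A_1.

A_1 (sl(2))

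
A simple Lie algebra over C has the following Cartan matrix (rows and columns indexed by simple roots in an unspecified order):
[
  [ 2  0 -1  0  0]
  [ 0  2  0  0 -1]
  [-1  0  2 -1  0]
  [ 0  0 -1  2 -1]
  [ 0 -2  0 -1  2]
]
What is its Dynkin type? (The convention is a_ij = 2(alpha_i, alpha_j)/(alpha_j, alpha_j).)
B5

The matrix has rank 5 with 2's on the diagonal. Reading the off-diagonal entries as Dynkin edges (a single edge where a_ij = a_ji = -1; a double or triple edge where a_ij * a_ji = 2 or 3), the diagram is a chain of 5 nodes with a double edge at one end; the terminal node there is the unique short simple root (B_5). One simple-root ordering that puts it in standard form is (alpha_1, alpha_3, alpha_4, alpha_5, alpha_2). So the algebra is type B_5, i.e. so(11).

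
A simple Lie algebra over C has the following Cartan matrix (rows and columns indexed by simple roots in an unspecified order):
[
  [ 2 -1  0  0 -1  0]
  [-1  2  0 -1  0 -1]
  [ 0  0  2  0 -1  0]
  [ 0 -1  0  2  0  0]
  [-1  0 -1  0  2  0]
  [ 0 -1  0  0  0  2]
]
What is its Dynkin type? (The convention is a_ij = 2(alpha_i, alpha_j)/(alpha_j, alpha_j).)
D_6

The matrix has rank 6 with 2's on the diagonal. Reading the off-diagonal entries as Dynkin edges (a single edge where a_ij = a_ji = -1; a double or triple edge where a_ij * a_ji = 2 or 3), the diagram is a chain of 4 nodes with a fork of two nodes at one end (D_6). One simple-root ordering that puts it in standard form is (alpha_3, alpha_5, alpha_1, alpha_2, alpha_4, alpha_6). So the algebra is type D_6, i.e. so(12).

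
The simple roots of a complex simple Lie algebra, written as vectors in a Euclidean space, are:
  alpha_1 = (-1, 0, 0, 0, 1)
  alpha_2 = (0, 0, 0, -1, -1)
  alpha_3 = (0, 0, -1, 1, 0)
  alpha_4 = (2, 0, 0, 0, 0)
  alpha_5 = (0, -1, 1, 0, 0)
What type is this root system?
type C_5

Compute the Cartan integers a_ij = 2(alpha_i, alpha_j)/(alpha_j, alpha_j); the resulting 5x5 Cartan matrix is
[[2, -1, 0, -1, 0], [-1, 2, -1, 0, 0], [0, -1, 2, 0, -1], [-2, 0, 0, 2, 0], [0, 0, -1, 0, 2]].
The roots have two lengths (squared-length ratio 2:1); the short ones are alpha_{1,2,3,5}. The associated Dynkin diagram is a chain of 5 nodes with a double edge at one end; the terminal node there is the unique long simple root (C_5), so the type is C_5 (the algebra sp(10)).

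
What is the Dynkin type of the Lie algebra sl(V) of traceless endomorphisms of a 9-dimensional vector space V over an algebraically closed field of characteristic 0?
This is sl(9), which has dimension 9^2 - 1 = 80 and rank 9 - 1 = 8 (a Cartan subalgebra is the diagonal traceless matrices). In the classification of classical Lie algebras, the special linear algebra sl(n+1) has type A_n; here n = 8, so the Dynkin diagram is a chain of 8 nodes with single edges (A_8). Hence the type is A_8.

type A_8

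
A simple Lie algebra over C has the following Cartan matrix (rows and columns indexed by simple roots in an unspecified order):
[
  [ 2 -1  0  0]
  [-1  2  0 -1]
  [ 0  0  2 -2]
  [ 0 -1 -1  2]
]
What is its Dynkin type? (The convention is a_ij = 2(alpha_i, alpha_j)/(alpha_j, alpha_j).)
C_4

The matrix has rank 4 with 2's on the diagonal. Reading the off-diagonal entries as Dynkin edges (a single edge where a_ij = a_ji = -1; a double or triple edge where a_ij * a_ji = 2 or 3), the diagram is a chain of 4 nodes with a double edge at one end; the terminal node there is the unique long simple root (C_4). One simple-root ordering that puts it in standard form is (alpha_1, alpha_2, alpha_4, alpha_3). So the algebra is type C_4, i.e. sp(8).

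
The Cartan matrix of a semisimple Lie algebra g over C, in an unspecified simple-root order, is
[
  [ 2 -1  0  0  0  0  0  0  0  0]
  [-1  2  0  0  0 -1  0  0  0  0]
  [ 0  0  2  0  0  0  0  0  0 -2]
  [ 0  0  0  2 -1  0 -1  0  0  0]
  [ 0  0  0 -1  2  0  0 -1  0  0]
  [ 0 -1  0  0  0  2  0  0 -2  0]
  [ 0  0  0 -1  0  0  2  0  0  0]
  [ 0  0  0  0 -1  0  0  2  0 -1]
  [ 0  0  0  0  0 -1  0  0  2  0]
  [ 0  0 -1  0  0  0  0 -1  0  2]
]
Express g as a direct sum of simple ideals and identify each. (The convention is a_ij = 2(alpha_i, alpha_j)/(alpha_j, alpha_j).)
B4 ⊕ C6

The diagram associated to this matrix has two connected components: the simple roots {alpha_1, alpha_2, alpha_6, alpha_9} form a chain of 4 nodes with a double edge at one end; the terminal node there is the unique short simple root (B_4), and {alpha_3, alpha_4, alpha_5, alpha_7, alpha_8, alpha_10} form a chain of 6 nodes with a double edge at one end; the terminal node there is the unique long simple root (C_6). A semisimple Lie algebra decomposes uniquely as the direct sum of simple ideals, one per connected component of its Dynkin diagram, so g ≅ B_4 ⊕ C_6 (dimension 36 + 78 = 114).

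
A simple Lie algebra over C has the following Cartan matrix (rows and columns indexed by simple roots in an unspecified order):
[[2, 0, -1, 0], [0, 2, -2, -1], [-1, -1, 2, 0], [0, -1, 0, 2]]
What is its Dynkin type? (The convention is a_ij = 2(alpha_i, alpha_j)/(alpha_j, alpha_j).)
F_4

The matrix has rank 4 with 2's on the diagonal. Reading the off-diagonal entries as Dynkin edges (a single edge where a_ij = a_ji = -1; a double or triple edge where a_ij * a_ji = 2 or 3), the diagram is a chain of 4 nodes with a double edge between the middle two (F_4). One simple-root ordering that puts it in standard form is (alpha_4, alpha_2, alpha_3, alpha_1). So the algebra is type F_4.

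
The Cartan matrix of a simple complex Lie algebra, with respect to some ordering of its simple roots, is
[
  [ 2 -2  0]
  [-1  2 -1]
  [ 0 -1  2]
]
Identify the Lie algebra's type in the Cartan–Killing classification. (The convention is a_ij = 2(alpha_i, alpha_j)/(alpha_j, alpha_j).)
C_3 (sp(6))

The matrix has rank 3 with 2's on the diagonal. Reading the off-diagonal entries as Dynkin edges (a single edge where a_ij = a_ji = -1; a double or triple edge where a_ij * a_ji = 2 or 3), the diagram is a chain of 3 nodes with a double edge at one end; the terminal node there is the unique long simple root (C_3). One simple-root ordering that puts it in standard form is (alpha_3, alpha_2, alpha_1). So the algebra is type C_3, i.e. sp(6).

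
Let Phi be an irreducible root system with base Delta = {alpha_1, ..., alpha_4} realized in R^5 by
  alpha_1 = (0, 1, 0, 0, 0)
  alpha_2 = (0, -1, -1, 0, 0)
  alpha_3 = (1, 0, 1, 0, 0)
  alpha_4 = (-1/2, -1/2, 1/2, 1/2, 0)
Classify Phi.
F4

Compute the Cartan integers a_ij = 2(alpha_i, alpha_j)/(alpha_j, alpha_j); the resulting 4x4 Cartan matrix is
[[2, -1, 0, -1], [-2, 2, -1, 0], [0, -1, 2, 0], [-1, 0, 0, 2]].
The roots have two lengths (squared-length ratio 2:1); the short ones are alpha_{1,4}. The associated Dynkin diagram is a chain of 4 nodes with a double edge between the middle two (F_4), so the type is F_4.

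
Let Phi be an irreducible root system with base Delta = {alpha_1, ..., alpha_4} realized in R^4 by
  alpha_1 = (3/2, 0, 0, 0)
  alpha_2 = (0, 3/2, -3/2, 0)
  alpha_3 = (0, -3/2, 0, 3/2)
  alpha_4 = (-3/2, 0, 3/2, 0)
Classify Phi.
Compute the Cartan integers a_ij = 2(alpha_i, alpha_j)/(alpha_j, alpha_j); the resulting 4x4 Cartan matrix is
[[2, 0, 0, -1], [0, 2, -1, -1], [0, -1, 2, 0], [-2, -1, 0, 2]].
The roots have two lengths (squared-length ratio 2:1); the short ones are alpha_{1}. The associated Dynkin diagram is a chain of 4 nodes with a double edge at one end; the terminal node there is the unique short simple root (B_4), so the type is B_4 (the algebra so(9)).

type B_4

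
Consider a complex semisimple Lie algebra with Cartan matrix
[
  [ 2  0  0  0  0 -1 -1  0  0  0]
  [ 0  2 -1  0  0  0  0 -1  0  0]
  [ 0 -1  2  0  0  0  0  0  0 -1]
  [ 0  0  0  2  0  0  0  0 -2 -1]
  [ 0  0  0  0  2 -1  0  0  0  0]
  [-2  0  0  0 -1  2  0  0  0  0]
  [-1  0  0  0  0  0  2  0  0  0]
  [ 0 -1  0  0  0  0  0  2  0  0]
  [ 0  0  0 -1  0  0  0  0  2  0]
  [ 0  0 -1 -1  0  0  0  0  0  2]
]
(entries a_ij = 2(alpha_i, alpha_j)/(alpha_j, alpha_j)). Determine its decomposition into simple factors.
type B_6 ⊕ type F_4

The diagram associated to this matrix has two connected components: the simple roots {alpha_2, alpha_3, alpha_4, alpha_8, alpha_9, alpha_10} form a chain of 6 nodes with a double edge at one end; the terminal node there is the unique short simple root (B_6), and {alpha_1, alpha_5, alpha_6, alpha_7} form a chain of 4 nodes with a double edge between the middle two (F_4). A semisimple Lie algebra decomposes uniquely as the direct sum of simple ideals, one per connected component of its Dynkin diagram, so g ≅ B_6 ⊕ F_4 (dimension 78 + 52 = 130).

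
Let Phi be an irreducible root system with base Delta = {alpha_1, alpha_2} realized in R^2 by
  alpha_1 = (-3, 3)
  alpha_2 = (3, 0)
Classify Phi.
B_2 (so(5))

Compute the Cartan integers a_ij = 2(alpha_i, alpha_j)/(alpha_j, alpha_j); the resulting 2x2 Cartan matrix is
[[2, -2], [-1, 2]].
The roots have two lengths (squared-length ratio 2:1); the short ones are alpha_{2}. The associated Dynkin diagram is a chain of 2 nodes with a double edge at one end; the terminal node there is the unique short simple root (B_2), so the type is B_2 (the algebra so(5)).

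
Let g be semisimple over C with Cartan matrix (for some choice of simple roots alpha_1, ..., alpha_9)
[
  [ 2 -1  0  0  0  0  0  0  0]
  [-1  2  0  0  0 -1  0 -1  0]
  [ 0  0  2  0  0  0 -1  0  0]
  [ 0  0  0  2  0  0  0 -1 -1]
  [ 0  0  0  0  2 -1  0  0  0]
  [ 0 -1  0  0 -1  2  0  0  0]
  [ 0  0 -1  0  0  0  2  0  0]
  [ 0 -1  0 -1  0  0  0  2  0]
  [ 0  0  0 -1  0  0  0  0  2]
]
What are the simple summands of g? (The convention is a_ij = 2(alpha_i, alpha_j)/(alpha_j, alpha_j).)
The diagram associated to this matrix has two connected components: the simple roots {alpha_3, alpha_7} form a chain of 2 nodes with single edges (A_2), and {alpha_1, alpha_2, alpha_4, alpha_5, alpha_6, alpha_8, alpha_9} form a chain of 6 nodes with one extra node attached to the third node from one end (E_7). A semisimple Lie algebra decomposes uniquely as the direct sum of simple ideals, one per connected component of its Dynkin diagram, so g ≅ A_2 ⊕ E_7 (dimension 8 + 133 = 141).

A2 ⊕ E7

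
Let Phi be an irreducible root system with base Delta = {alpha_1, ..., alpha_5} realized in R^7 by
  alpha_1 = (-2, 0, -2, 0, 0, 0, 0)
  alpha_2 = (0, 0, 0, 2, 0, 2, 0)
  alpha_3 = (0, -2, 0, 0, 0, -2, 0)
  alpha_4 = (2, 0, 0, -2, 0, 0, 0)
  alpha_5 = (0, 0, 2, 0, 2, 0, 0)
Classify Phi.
A_5 (sl(6))

Compute the Cartan integers a_ij = 2(alpha_i, alpha_j)/(alpha_j, alpha_j); the resulting 5x5 Cartan matrix is
[[2, 0, 0, -1, -1], [0, 2, -1, -1, 0], [0, -1, 2, 0, 0], [-1, -1, 0, 2, 0], [-1, 0, 0, 0, 2]].
All simple roots have the same length, so the diagram is simply laced. The associated Dynkin diagram is a chain of 5 nodes with single edges (A_5), so the type is A_5 (the algebra sl(6)).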